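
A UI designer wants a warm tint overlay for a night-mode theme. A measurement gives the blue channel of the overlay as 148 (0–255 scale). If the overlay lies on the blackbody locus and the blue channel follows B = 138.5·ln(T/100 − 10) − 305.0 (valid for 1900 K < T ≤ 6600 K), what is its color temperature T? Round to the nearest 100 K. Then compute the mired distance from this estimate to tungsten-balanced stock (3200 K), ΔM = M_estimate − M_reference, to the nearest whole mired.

ln(t − 10) = (148 + 305.0) / 138.5 = 3.2708.
t − 10 = e^3.2708 = 26.331, so t = 36.331.
T = 100·t = 3633 K → 3600 K to the nearest 100 K.
M_estimate = 10⁶/3600 = 277.78; M_reference = 10⁶/3200 = 312.50.
ΔM = 277.78 − 312.50 = -34.72 → -35 mireds.

-35 mireds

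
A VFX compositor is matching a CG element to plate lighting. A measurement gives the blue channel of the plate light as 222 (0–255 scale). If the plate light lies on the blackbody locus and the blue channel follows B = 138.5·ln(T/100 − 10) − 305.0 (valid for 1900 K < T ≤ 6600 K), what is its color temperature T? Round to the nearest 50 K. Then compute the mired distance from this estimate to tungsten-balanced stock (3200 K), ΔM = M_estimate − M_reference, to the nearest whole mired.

ln(t − 10) = (222 + 305.0) / 138.5 = 3.8051.
t − 10 = e^3.8051 = 44.928, so t = 54.928.
T = 100·t = 5493 K → 5500 K to the nearest 50 K.
M_estimate = 10⁶/5500 = 181.82; M_reference = 10⁶/3200 = 312.50.
ΔM = 181.82 − 312.50 = -130.68 → -131 mireds.

-131 mireds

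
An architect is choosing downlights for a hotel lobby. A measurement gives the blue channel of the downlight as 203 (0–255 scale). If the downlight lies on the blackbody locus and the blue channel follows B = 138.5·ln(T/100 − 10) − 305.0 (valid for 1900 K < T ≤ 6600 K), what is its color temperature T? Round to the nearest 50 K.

4900 K

ln(t − 10) = (203 + 305.0) / 138.5 = 3.6679.
t − 10 = e^3.6679 = 39.168, so t = 49.168.
T = 100·t = 4917 K → 4900 K to the nearest 50 K.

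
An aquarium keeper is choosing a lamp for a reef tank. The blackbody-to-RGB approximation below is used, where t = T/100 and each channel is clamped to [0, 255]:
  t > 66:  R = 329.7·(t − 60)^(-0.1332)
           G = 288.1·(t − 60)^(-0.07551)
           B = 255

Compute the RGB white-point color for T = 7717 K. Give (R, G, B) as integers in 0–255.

(226, 232, 255)

t = 7717/100 = 77.17; the t > 66 branch applies.
R = 329.7·(77.17 − 60)^(-0.1332) = 329.7·17.17^(-0.1332) = 329.7·0.68474 = 225.760.
G = 288.1·(77.17 − 60)^(-0.07551) = 288.1·17.17^(-0.07551) = 288.1·0.80679 = 232.437.
B = 255 by definition for t > 66.
Rounded: (226, 232, 255).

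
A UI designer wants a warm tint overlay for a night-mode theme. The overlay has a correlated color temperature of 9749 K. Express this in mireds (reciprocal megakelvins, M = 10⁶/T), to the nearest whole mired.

M = 10⁶ / 9749 = 102.575 → 103 mireds.

103 mireds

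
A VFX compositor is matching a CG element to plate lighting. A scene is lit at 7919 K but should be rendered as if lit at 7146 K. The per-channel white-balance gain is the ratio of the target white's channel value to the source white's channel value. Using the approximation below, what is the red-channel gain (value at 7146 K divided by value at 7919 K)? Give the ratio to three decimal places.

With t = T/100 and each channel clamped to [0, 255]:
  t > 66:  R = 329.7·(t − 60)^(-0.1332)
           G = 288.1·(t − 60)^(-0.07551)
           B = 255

1.071

At 7919 K (t = 79.19):
  R = 329.7·(79.19 − 60)^(-0.1332) = 329.7·19.19^(-0.1332) = 329.7·0.67467 = 222.440.
At 7146 K (t = 71.46):
  R = 329.7·(71.46 − 60)^(-0.1332) = 329.7·11.46^(-0.1332) = 329.7·0.72263 = 238.251.
Gain = 238.251 / 222.440 = 1.0711 → 1.071.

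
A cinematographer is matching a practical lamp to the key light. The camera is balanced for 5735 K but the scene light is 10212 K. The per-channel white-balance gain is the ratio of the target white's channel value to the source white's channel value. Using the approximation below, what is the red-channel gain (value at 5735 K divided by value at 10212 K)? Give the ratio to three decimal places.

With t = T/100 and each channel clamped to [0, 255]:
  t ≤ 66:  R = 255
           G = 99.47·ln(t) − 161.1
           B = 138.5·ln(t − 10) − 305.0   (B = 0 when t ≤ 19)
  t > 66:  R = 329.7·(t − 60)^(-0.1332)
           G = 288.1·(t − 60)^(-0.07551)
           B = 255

1.273

At 10212 K (t = 102.12):
  R = 329.7·(102.12 − 60)^(-0.1332) = 329.7·42.12^(-0.1332) = 329.7·0.60760 = 200.326.
At 5735 K (t = 57.35):
  R = 255 by definition for t ≤ 66.
Gain = 255.000 / 200.326 = 1.2729 → 1.273.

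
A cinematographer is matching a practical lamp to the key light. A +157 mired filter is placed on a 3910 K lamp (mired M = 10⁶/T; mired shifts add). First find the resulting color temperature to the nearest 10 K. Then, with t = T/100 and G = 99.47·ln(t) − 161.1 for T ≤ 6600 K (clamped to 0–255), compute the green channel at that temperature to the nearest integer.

M_in = 10⁶/3910 = 255.75; M_out = 255.75 + (+157) = 412.75.
T_out = 10⁶/412.75 = 2422.7 K → 2420 K; t = 24.2.
G = 99.47·ln 24.2 − 161.1 = 99.47·3.1864 − 161.1 = 155.846.
Rounded: 156.

156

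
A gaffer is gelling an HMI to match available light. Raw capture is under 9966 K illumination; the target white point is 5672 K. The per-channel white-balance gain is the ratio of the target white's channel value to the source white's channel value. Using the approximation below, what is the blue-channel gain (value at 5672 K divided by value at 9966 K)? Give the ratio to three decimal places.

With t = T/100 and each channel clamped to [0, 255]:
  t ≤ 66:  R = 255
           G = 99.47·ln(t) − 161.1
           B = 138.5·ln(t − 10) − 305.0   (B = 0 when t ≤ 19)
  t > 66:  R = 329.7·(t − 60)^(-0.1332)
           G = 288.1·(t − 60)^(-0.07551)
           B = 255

0.892

At 9966 K (t = 99.66):
  B = 255 by definition for t > 66.
At 5672 K (t = 56.72):
  B = 138.5·ln(56.72 − 10) − 305.0 = 138.5·ln 46.72 − 305.0 = 138.5·3.8442 − 305.0 = 227.418.
Gain = 227.418 / 255.000 = 0.8918 → 0.892.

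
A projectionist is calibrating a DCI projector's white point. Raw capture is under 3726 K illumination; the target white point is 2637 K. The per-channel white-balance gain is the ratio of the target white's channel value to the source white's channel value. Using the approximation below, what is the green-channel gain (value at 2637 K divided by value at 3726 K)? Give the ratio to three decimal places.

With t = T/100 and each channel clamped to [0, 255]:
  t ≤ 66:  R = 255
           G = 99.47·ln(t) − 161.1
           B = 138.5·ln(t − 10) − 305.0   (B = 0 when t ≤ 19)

0.827

At 3726 K (t = 37.26):
  G = 99.47·ln 37.26 − 161.1 = 99.47·3.6179 − 161.1 = 198.775.
At 2637 K (t = 26.37):
  G = 99.47·ln 26.37 − 161.1 = 99.47·3.2722 − 161.1 = 164.388.
Gain = 164.388 / 198.775 = 0.8270 → 0.827.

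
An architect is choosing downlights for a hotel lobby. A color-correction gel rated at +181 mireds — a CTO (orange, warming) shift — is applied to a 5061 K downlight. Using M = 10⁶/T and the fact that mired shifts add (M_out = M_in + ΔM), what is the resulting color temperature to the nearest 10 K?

2640 K

M_in = 10⁶/5061 = 197.59 mireds.
M_out = 197.59 + (+181) = 378.59 mireds.
T_out = 10⁶/378.59 = 2641.4 K → 2640 K.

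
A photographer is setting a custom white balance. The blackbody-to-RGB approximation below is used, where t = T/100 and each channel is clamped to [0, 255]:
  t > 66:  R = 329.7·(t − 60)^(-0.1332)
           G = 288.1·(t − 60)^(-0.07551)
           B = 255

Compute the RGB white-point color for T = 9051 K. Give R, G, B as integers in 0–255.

t = 9051/100 = 90.51; the t > 66 branch applies.
R = 329.7·(90.51 − 60)^(-0.1332) = 329.7·30.51^(-0.1332) = 329.7·0.63427 = 209.118.
G = 288.1·(90.51 − 60)^(-0.07551) = 288.1·30.51^(-0.07551) = 288.1·0.77252 = 222.563.
B = 255 by definition for t > 66.
Rounded: (209, 223, 255).

R=209, G=223, B=255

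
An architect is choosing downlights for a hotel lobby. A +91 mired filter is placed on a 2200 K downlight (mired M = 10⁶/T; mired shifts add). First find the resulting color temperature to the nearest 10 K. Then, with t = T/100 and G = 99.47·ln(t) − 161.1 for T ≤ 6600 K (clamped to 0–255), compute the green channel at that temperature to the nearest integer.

M_in = 10⁶/2200 = 454.55; M_out = 454.55 + (+91) = 545.55.
T_out = 10⁶/545.55 = 1833.0 K → 1830 K; t = 18.3.
G = 99.47·ln 18.3 − 161.1 = 99.47·2.9069 − 161.1 = 128.049.
Rounded: 128.

128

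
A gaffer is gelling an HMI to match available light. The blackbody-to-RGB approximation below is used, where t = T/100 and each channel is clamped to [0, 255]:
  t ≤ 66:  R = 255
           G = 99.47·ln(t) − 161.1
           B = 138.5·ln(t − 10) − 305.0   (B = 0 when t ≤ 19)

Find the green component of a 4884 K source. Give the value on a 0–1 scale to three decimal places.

t = 4884/100 = 48.84; the t ≤ 66 branch applies.
G = 99.47·ln 48.84 − 161.1 = 99.47·3.8885 − 161.1 = 225.694.
On a 0–1 scale: 225.694/255 = 0.8851 → 0.885.

0.885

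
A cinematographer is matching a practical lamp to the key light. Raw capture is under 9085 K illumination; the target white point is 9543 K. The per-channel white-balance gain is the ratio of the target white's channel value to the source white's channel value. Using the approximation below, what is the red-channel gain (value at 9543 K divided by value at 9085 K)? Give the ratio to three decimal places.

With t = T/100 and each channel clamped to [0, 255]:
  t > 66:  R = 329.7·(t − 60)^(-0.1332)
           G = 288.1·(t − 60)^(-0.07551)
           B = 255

0.982

At 9085 K (t = 90.85):
  R = 329.7·(90.85 − 60)^(-0.1332) = 329.7·30.85^(-0.1332) = 329.7·0.63333 = 208.809.
At 9543 K (t = 95.43):
  R = 329.7·(95.43 − 60)^(-0.1332) = 329.7·35.43^(-0.1332) = 329.7·0.62176 = 204.995.
Gain = 204.995 / 208.809 = 0.9817 → 0.982.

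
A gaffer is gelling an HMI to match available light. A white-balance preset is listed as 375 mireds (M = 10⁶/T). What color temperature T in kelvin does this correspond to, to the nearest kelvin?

2667 K

T = 10⁶ / 375 = 2666.67 K → 2667 K.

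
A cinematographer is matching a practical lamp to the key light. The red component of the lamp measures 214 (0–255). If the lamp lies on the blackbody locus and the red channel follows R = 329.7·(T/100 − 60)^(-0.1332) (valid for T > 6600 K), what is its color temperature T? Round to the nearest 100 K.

(t − 60)^(-0.1332) = 214/329.7 = 0.64907.
t − 60 = 0.64907^(1/-0.1332) = 0.64907^(-7.508) = 25.657, so t = 85.657.
T = 100·t = 8566 K → 8600 K to the nearest 100 K.

8600 K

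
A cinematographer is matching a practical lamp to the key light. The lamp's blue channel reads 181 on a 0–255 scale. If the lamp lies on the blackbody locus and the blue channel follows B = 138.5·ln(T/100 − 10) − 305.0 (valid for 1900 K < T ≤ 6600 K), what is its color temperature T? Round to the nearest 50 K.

4350 K

ln(t − 10) = (181 + 305.0) / 138.5 = 3.5090.
t − 10 = e^3.5090 = 33.416, so t = 43.416.
T = 100·t = 4342 K → 4350 K to the nearest 50 K.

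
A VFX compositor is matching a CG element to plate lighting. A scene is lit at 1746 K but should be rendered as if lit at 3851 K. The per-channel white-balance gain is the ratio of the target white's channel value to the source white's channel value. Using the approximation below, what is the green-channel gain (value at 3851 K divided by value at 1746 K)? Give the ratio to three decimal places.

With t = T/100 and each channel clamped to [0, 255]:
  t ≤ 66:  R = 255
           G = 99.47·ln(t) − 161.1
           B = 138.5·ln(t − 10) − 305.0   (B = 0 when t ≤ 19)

1.638

At 1746 K (t = 17.46):
  G = 99.47·ln 17.46 − 161.1 = 99.47·2.8599 − 161.1 = 123.376.
At 3851 K (t = 38.51):
  G = 99.47·ln 38.51 − 161.1 = 99.47·3.6509 − 161.1 = 202.057.
Gain = 202.057 / 123.376 = 1.6377 → 1.638.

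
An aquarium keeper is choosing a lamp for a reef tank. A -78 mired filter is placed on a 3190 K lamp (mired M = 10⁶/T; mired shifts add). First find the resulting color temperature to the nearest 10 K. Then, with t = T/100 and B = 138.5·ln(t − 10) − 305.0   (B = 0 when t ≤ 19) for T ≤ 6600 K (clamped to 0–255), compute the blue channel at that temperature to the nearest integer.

177

M_in = 10⁶/3190 = 313.48; M_out = 313.48 + (-78) = 235.48.
T_out = 10⁶/235.48 = 4246.7 K → 4250 K; t = 42.5.
B = 138.5·ln(42.5 − 10) − 305.0 = 138.5·ln 32.5 − 305.0 = 138.5·3.4812 − 305.0 = 177.152.
Rounded: 177.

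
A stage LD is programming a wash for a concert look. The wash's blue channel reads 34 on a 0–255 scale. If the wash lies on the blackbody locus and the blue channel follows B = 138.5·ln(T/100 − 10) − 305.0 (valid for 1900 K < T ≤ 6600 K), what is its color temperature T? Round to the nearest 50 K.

ln(t − 10) = (34 + 305.0) / 138.5 = 2.4477.
t − 10 = e^2.4477 = 11.561, so t = 21.561.
T = 100·t = 2156 K → 2150 K to the nearest 50 K.

2150 K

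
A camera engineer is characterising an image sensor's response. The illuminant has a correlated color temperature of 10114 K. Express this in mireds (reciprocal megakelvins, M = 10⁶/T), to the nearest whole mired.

M = 10⁶ / 10114 = 98.873 → 99 mireds.

99 mireds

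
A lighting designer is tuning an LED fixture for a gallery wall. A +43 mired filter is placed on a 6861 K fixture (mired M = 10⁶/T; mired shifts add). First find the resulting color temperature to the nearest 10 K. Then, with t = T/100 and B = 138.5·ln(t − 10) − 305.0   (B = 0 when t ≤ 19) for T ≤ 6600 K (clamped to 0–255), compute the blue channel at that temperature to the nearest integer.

216

M_in = 10⁶/6861 = 145.75; M_out = 145.75 + (+43) = 188.75.
T_out = 10⁶/188.75 = 5298.0 K → 5300 K; t = 53.
B = 138.5·ln(53 − 10) − 305.0 = 138.5·ln 43 − 305.0 = 138.5·3.7612 − 305.0 = 215.926.
Rounded: 216.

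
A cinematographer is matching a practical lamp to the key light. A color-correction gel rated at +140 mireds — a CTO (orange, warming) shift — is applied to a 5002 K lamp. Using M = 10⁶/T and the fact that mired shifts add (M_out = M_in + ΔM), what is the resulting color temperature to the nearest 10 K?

2940 K

M_in = 10⁶/5002 = 199.92 mireds.
M_out = 199.92 + (+140) = 339.92 mireds.
T_out = 10⁶/339.92 = 2941.9 K → 2940 K.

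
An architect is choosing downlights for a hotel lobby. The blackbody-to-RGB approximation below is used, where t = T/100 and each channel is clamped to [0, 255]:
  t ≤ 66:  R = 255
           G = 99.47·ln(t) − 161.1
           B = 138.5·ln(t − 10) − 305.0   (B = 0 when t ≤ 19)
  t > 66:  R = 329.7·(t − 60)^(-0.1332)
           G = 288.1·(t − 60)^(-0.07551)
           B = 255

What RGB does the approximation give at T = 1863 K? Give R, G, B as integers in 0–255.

R=255, G=130, B=0

t = 1863/100 = 18.63; the t ≤ 66 branch applies.
R = 255 by definition for t ≤ 66.
G = 99.47·ln 18.63 − 161.1 = 99.47·2.9248 − 161.1 = 129.827.
t = 18.63 ≤ 19, so B = 0.
Rounded: (255, 130, 0).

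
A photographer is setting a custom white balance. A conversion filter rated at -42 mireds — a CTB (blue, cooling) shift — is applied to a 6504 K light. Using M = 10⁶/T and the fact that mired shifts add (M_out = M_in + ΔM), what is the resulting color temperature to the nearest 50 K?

M_in = 10⁶/6504 = 153.75 mireds.
M_out = 153.75 + (-42) = 111.75 mireds.
T_out = 10⁶/111.75 = 8948.4 K → 8950 K.

8950 K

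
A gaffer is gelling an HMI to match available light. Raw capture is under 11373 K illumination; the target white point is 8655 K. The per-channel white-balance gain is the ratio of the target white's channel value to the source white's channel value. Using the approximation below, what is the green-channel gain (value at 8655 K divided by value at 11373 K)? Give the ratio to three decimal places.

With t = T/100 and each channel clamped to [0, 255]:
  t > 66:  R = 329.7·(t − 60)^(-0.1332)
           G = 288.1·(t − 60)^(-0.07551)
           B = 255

At 11373 K (t = 113.73):
  G = 288.1·(113.73 − 60)^(-0.07551) = 288.1·53.73^(-0.07551) = 288.1·0.74020 = 213.253.
At 8655 K (t = 86.55):
  G = 288.1·(86.55 − 60)^(-0.07551) = 288.1·26.55^(-0.07551) = 288.1·0.78067 = 224.912.
Gain = 224.912 / 213.253 = 1.0547 → 1.055.

1.055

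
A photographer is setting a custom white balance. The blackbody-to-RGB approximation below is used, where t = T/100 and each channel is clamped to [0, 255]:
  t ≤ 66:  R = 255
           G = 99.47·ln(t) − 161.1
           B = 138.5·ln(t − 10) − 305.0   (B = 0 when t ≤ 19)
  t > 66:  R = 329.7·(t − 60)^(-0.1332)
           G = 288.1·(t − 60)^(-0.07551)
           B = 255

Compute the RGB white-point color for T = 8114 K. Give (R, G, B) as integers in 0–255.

t = 8114/100 = 81.14; the t > 66 branch applies.
R = 329.7·(81.14 − 60)^(-0.1332) = 329.7·21.14^(-0.1332) = 329.7·0.66603 = 219.591.
G = 288.1·(81.14 − 60)^(-0.07551) = 288.1·21.14^(-0.07551) = 288.1·0.79422 = 228.815.
B = 255 by definition for t > 66.
Rounded: (220, 229, 255).

(220, 229, 255)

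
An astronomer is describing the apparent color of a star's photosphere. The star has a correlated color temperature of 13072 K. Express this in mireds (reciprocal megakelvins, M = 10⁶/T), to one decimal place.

76.5 mireds

M = 10⁶ / 13072 = 76.499 → 76.5 mireds.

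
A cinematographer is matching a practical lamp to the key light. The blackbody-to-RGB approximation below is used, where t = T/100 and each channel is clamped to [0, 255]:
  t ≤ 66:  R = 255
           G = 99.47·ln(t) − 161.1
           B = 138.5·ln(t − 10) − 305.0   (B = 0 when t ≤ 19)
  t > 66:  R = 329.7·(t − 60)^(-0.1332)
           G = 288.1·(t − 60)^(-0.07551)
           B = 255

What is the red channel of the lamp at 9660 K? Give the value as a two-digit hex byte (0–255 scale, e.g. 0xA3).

t = 9660/100 = 96.6; the t > 66 branch applies.
R = 329.7·(96.6 − 60)^(-0.1332) = 329.7·36.6^(-0.1332) = 329.7·0.61908 = 204.110.
Rounded: 204; in hex, 0xCC.

0xCC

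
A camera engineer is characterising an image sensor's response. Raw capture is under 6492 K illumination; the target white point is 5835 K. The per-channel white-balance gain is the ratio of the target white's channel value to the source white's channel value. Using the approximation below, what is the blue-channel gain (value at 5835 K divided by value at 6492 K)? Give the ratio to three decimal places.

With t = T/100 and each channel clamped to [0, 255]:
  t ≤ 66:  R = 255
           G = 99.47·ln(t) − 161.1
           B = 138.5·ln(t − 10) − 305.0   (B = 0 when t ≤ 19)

0.929

At 6492 K (t = 64.92):
  B = 138.5·ln(64.92 − 10) − 305.0 = 138.5·ln 54.92 − 305.0 = 138.5·4.0059 − 305.0 = 249.814.
At 5835 K (t = 58.35):
  B = 138.5·ln(58.35 − 10) − 305.0 = 138.5·ln 48.35 − 305.0 = 138.5·3.8785 − 305.0 = 232.168.
Gain = 232.168 / 249.814 = 0.9294 → 0.929.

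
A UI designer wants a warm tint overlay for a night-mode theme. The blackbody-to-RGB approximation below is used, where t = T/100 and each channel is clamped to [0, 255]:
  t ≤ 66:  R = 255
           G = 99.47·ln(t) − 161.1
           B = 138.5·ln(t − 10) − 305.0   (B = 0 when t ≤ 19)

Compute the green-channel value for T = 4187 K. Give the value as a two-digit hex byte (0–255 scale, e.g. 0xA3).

t = 4187/100 = 41.87; the t ≤ 66 branch applies.
G = 99.47·ln 41.87 − 161.1 = 99.47·3.7346 − 161.1 = 210.378.
Rounded: 210; in hex, 0xD2.

0xD2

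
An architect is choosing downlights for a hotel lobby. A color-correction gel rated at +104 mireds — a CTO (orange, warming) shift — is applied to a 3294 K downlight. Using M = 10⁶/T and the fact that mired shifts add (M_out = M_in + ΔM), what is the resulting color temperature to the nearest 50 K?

2450 K

M_in = 10⁶/3294 = 303.58 mireds.
M_out = 303.58 + (+104) = 407.58 mireds.
T_out = 10⁶/407.58 = 2453.5 K → 2450 K.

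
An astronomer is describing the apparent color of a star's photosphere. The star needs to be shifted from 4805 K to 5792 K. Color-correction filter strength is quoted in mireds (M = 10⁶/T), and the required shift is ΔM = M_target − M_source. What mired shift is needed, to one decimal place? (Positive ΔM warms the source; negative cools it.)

-35.5 mireds

M_source = 10⁶/4805 = 208.117; M_target = 10⁶/5792 = 172.652.
ΔM = 172.652 − 208.117 = -35.465 → -35.5 mireds, a cooling shift.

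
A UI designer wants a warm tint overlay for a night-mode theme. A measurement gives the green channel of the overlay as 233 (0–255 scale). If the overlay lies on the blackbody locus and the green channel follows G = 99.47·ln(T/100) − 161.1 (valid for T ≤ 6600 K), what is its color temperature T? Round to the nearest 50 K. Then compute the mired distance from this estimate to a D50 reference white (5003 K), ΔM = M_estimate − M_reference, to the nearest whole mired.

ln t = (233 + 161.1) / 99.47 = 3.9620.
t = e^3.9620 = 52.562.
T = 100·t = 5256 K → 5250 K to the nearest 50 K.
M_estimate = 10⁶/5250 = 190.48; M_reference = 10⁶/5003 = 199.88.
ΔM = 190.48 − 199.88 = -9.40 → -9 mireds.

-9 mireds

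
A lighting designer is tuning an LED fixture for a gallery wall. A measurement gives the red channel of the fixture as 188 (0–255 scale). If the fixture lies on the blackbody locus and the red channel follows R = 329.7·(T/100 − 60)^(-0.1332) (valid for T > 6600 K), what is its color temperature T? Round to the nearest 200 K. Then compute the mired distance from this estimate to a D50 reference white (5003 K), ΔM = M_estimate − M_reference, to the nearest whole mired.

(t − 60)^(-0.1332) = 188/329.7 = 0.57022.
t − 60 = 0.57022^(1/-0.1332) = 0.57022^(-7.508) = 67.848, so t = 127.848.
T = 100·t = 12785 K → 12800 K to the nearest 200 K.
M_estimate = 10⁶/12800 = 78.12; M_reference = 10⁶/5003 = 199.88.
ΔM = 78.12 − 199.88 = -121.76 → -122 mireds.

-122 mireds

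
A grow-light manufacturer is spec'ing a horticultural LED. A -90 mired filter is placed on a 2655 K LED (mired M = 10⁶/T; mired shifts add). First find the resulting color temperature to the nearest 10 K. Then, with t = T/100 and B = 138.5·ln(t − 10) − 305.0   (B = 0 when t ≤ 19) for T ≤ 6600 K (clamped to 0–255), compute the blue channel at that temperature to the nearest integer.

140

M_in = 10⁶/2655 = 376.65; M_out = 376.65 + (-90) = 286.65.
T_out = 10⁶/286.65 = 3488.6 K → 3490 K; t = 34.9.
B = 138.5·ln(34.9 − 10) − 305.0 = 138.5·ln 24.9 − 305.0 = 138.5·3.2149 − 305.0 = 140.259.
Rounded: 140.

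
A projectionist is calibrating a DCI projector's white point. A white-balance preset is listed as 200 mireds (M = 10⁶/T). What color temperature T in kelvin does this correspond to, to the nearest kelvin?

5000 K

T = 10⁶ / 200 = 5000.00 K → 5000 K.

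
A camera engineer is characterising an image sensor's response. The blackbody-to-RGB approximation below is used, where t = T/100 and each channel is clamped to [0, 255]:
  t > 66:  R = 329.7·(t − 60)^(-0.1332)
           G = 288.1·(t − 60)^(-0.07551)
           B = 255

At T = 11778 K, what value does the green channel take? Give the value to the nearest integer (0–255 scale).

t = 11778/100 = 117.78; the t > 66 branch applies.
G = 288.1·(117.78 − 60)^(-0.07551) = 288.1·57.78^(-0.07551) = 288.1·0.73615 = 212.086.
Rounded: 212.

212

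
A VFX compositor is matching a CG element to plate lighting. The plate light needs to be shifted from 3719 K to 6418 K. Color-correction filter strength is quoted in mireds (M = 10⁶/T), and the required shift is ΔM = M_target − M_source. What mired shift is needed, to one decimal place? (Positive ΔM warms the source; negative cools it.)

M_source = 10⁶/3719 = 268.889; M_target = 10⁶/6418 = 155.812.
ΔM = 155.812 − 268.889 = -113.078 → -113.1 mireds, a cooling shift.

-113.1 mireds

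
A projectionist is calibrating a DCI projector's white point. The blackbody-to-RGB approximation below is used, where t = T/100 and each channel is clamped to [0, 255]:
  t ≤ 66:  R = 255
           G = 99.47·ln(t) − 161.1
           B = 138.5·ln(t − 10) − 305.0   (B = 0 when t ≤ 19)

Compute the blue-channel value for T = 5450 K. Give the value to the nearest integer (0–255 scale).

221

t = 5450/100 = 54.5; the t ≤ 66 branch applies.
B = 138.5·ln(54.5 − 10) − 305.0 = 138.5·ln 44.5 − 305.0 = 138.5·3.7955 − 305.0 = 220.675.
Rounded: 221.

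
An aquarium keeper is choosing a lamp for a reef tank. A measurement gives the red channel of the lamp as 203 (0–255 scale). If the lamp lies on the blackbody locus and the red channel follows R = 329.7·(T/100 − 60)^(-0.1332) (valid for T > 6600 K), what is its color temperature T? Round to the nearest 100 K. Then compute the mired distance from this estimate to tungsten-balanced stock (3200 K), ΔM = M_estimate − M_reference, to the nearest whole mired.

(t − 60)^(-0.1332) = 203/329.7 = 0.61571.
t − 60 = 0.61571^(1/-0.1332) = 0.61571^(-7.508) = 38.129, so t = 98.129.
T = 100·t = 9813 K → 9800 K to the nearest 100 K.
M_estimate = 10⁶/9800 = 102.04; M_reference = 10⁶/3200 = 312.50.
ΔM = 102.04 − 312.50 = -210.46 → -210 mireds.

-210 mireds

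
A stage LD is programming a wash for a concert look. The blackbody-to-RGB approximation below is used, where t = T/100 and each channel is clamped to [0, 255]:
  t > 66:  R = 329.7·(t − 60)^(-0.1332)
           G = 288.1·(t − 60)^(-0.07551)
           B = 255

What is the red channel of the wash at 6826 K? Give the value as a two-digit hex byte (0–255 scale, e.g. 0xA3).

0xF9

t = 6826/100 = 68.26; the t > 66 branch applies.
R = 329.7·(68.26 − 60)^(-0.1332) = 329.7·8.26^(-0.1332) = 329.7·0.75485 = 248.873.
Rounded: 249; in hex, 0xF9.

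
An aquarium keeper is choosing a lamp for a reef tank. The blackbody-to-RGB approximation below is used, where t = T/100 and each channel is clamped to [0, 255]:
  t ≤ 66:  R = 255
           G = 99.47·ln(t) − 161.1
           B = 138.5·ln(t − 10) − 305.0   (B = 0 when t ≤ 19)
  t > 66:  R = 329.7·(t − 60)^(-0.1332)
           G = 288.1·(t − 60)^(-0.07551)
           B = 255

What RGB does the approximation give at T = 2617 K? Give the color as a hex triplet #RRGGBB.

#FFA450

t = 2617/100 = 26.17; the t ≤ 66 branch applies.
R = 255 by definition for t ≤ 66.
G = 99.47·ln 26.17 − 161.1 = 99.47·3.2646 − 161.1 = 163.631.
B = 138.5·ln(26.17 − 10) − 305.0 = 138.5·ln 16.17 − 305.0 = 138.5·2.7832 − 305.0 = 80.467.
Rounded: (255, 164, 80).
In hex: #FFA450.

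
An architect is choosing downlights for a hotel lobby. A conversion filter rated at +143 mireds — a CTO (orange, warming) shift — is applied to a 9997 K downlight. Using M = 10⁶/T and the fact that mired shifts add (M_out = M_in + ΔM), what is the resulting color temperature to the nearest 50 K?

M_in = 10⁶/9997 = 100.03 mireds.
M_out = 100.03 + (+143) = 243.03 mireds.
T_out = 10⁶/243.03 = 4114.7 K → 4100 K.

4100 K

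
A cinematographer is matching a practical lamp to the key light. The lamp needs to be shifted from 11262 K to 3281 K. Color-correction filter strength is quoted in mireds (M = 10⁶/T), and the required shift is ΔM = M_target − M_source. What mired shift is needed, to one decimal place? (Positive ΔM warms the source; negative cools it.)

M_source = 10⁶/11262 = 88.794; M_target = 10⁶/3281 = 304.785.
ΔM = 304.785 − 88.794 = 215.991 → +216.0 mireds, a warming shift.

+216.0 mireds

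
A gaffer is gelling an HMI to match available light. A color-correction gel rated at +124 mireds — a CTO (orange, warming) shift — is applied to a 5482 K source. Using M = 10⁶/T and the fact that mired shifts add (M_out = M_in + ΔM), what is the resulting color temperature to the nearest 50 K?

3250 K

M_in = 10⁶/5482 = 182.42 mireds.
M_out = 182.42 + (+124) = 306.42 mireds.
T_out = 10⁶/306.42 = 3263.5 K → 3250 K.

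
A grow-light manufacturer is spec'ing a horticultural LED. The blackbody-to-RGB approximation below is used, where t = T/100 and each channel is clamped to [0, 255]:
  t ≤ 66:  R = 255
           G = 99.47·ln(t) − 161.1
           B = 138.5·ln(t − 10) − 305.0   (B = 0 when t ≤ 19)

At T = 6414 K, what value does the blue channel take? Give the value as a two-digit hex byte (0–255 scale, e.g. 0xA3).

t = 6414/100 = 64.14; the t ≤ 66 branch applies.
B = 138.5·ln(64.14 − 10) − 305.0 = 138.5·ln 54.14 − 305.0 = 138.5·3.9916 − 305.0 = 247.833.
Rounded: 248; in hex, 0xF8.

0xF8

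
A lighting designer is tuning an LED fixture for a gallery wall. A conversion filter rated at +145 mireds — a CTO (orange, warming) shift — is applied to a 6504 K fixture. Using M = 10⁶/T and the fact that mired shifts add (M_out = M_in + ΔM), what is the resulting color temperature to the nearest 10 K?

3350 K

M_in = 10⁶/6504 = 153.75 mireds.
M_out = 153.75 + (+145) = 298.75 mireds.
T_out = 10⁶/298.75 = 3347.3 K → 3350 K.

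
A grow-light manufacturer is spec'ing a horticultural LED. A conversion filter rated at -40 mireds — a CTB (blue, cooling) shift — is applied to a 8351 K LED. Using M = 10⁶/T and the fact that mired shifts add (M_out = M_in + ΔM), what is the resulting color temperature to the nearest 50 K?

M_in = 10⁶/8351 = 119.75 mireds.
M_out = 119.75 + (-40) = 79.75 mireds.
T_out = 10⁶/79.75 = 12539.8 K → 12550 K.

12550 K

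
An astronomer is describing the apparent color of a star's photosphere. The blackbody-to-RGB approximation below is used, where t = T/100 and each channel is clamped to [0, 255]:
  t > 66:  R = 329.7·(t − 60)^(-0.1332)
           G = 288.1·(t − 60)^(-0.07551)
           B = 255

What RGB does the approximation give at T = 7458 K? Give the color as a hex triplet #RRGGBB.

t = 7458/100 = 74.58; the t > 66 branch applies.
R = 329.7·(74.58 − 60)^(-0.1332) = 329.7·14.58^(-0.1332) = 329.7·0.69982 = 230.731.
G = 288.1·(74.58 − 60)^(-0.07551) = 288.1·14.58^(-0.07551) = 288.1·0.81682 = 235.325.
B = 255 by definition for t > 66.
Rounded: (231, 235, 255).
In hex: #E7EBFF.

#E7EBFF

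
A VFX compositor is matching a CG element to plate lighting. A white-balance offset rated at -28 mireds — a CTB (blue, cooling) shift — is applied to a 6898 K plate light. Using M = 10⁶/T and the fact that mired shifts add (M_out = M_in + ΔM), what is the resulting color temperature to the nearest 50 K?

8550 K

M_in = 10⁶/6898 = 144.97 mireds.
M_out = 144.97 + (-28) = 116.97 mireds.
T_out = 10⁶/116.97 = 8549.2 K → 8550 K.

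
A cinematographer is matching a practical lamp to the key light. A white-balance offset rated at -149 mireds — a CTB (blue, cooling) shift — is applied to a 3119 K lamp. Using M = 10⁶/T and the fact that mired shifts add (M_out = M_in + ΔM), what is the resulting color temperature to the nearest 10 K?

5830 K

M_in = 10⁶/3119 = 320.62 mireds.
M_out = 320.62 + (-149) = 171.62 mireds.
T_out = 10⁶/171.62 = 5827.0 K → 5830 K.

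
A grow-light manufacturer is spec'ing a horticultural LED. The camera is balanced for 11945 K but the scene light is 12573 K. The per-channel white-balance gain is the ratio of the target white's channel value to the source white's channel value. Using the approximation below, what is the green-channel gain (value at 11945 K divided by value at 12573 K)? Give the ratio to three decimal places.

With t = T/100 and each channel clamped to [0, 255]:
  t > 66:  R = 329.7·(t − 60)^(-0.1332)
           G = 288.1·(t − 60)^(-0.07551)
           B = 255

At 12573 K (t = 125.73):
  G = 288.1·(125.73 − 60)^(-0.07551) = 288.1·65.73^(-0.07551) = 288.1·0.72902 = 210.031.
At 11945 K (t = 119.45):
  G = 288.1·(119.45 − 60)^(-0.07551) = 288.1·59.45^(-0.07551) = 288.1·0.73457 = 211.630.
Gain = 211.630 / 210.031 = 1.0076 → 1.008.

1.008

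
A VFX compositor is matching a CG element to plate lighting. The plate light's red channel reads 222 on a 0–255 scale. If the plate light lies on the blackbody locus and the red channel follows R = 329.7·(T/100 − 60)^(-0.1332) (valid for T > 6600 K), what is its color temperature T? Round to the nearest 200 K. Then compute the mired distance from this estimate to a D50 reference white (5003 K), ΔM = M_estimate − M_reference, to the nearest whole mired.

(t − 60)^(-0.1332) = 222/329.7 = 0.67334.
t − 60 = 0.67334^(1/-0.1332) = 0.67334^(-7.508) = 19.478, so t = 79.478.
T = 100·t = 7948 K → 8000 K to the nearest 200 K.
M_estimate = 10⁶/8000 = 125.00; M_reference = 10⁶/5003 = 199.88.
ΔM = 125.00 − 199.88 = -74.88 → -75 mireds.

-75 mireds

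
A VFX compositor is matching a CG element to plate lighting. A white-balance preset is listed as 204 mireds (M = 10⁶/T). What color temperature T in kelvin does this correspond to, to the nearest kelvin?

T = 10⁶ / 204 = 4901.96 K → 4902 K.

4902 K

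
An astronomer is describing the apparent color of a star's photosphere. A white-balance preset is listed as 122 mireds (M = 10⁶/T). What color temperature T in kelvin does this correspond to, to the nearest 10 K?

8200 K

T = 10⁶ / 122 = 8196.72 K → 8200 K.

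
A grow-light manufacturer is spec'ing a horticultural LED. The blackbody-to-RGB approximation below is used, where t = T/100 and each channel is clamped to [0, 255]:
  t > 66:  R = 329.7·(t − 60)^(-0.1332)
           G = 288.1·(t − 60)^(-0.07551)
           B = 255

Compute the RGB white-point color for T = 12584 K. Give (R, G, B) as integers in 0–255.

(189, 210, 255)

t = 12584/100 = 125.84; the t > 66 branch applies.
R = 329.7·(125.84 − 60)^(-0.1332) = 329.7·65.84^(-0.1332) = 329.7·0.57250 = 188.754.
G = 288.1·(125.84 − 60)^(-0.07551) = 288.1·65.84^(-0.07551) = 288.1·0.72893 = 210.005.
B = 255 by definition for t > 66.
Rounded: (189, 210, 255).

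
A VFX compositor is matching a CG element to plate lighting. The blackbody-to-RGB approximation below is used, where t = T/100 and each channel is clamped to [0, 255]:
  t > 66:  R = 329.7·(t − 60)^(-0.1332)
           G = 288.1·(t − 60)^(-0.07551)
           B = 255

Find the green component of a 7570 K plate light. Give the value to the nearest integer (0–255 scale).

t = 7570/100 = 75.7; the t > 66 branch applies.
G = 288.1·(75.7 − 60)^(-0.07551) = 288.1·15.7^(-0.07551) = 288.1·0.81226 = 234.013.
Rounded: 234.

234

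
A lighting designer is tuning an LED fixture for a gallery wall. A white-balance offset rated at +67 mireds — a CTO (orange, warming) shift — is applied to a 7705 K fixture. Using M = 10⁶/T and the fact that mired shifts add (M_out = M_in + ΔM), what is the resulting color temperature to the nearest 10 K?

M_in = 10⁶/7705 = 129.79 mireds.
M_out = 129.79 + (+67) = 196.79 mireds.
T_out = 10⁶/196.79 = 5081.7 K → 5080 K.

5080 K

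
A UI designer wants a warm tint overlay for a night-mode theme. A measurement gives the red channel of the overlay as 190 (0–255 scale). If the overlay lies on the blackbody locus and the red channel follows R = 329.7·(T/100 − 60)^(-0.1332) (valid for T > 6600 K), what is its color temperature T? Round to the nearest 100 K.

(t − 60)^(-0.1332) = 190/329.7 = 0.57628.
t − 60 = 0.57628^(1/-0.1332) = 0.57628^(-7.508) = 62.667, so t = 122.667.
T = 100·t = 12267 K → 12300 K to the nearest 100 K.

12300 K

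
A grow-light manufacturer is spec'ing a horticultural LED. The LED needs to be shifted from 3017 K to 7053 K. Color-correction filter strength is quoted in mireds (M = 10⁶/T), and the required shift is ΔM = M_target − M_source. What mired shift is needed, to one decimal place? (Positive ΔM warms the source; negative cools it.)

-189.7 mireds

M_source = 10⁶/3017 = 331.455; M_target = 10⁶/7053 = 141.784.
ΔM = 141.784 − 331.455 = -189.671 → -189.7 mireds, a cooling shift.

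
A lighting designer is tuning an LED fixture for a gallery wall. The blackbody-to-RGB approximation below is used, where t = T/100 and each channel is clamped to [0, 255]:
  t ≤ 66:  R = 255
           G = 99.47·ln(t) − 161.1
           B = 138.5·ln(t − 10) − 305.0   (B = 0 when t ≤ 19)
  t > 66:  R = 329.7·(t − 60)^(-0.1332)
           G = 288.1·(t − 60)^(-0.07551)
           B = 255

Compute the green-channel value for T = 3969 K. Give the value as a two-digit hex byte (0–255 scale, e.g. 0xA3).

t = 3969/100 = 39.69; the t ≤ 66 branch applies.
G = 99.47·ln 39.69 − 161.1 = 99.47·3.6811 − 161.1 = 205.059.
Rounded: 205; in hex, 0xCD.

0xCD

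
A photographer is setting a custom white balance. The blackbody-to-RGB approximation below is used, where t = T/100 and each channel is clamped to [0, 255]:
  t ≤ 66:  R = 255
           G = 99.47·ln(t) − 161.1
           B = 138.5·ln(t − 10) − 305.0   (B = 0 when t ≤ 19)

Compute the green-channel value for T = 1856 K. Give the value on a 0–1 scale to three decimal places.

t = 1856/100 = 18.56; the t ≤ 66 branch applies.
G = 99.47·ln 18.56 − 161.1 = 99.47·2.9210 − 161.1 = 129.453.
On a 0–1 scale: 129.453/255 = 0.5077 → 0.508.

0.508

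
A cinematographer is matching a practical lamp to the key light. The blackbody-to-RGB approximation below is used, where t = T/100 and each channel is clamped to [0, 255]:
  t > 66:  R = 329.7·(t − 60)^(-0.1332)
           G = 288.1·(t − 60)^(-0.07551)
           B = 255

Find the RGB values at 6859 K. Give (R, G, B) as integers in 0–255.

(248, 245, 255)

t = 6859/100 = 68.59; the t > 66 branch applies.
R = 329.7·(68.59 − 60)^(-0.1332) = 329.7·8.59^(-0.1332) = 329.7·0.75092 = 247.577.
G = 288.1·(68.59 − 60)^(-0.07551) = 288.1·8.59^(-0.07551) = 288.1·0.85011 = 244.916.
B = 255 by definition for t > 66.
Rounded: (248, 245, 255).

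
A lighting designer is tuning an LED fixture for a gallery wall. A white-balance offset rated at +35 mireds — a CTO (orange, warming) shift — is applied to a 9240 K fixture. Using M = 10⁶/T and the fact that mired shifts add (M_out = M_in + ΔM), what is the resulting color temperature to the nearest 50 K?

7000 K

M_in = 10⁶/9240 = 108.23 mireds.
M_out = 108.23 + (+35) = 143.23 mireds.
T_out = 10⁶/143.23 = 6982.0 K → 7000 K.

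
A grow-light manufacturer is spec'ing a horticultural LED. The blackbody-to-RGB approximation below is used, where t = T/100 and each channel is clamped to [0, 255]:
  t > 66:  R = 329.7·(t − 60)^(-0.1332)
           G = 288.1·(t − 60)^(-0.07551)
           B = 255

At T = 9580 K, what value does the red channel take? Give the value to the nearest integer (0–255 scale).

205

t = 9580/100 = 95.8; the t > 66 branch applies.
R = 329.7·(95.8 − 60)^(-0.1332) = 329.7·35.8^(-0.1332) = 329.7·0.62090 = 204.711.
Rounded: 205.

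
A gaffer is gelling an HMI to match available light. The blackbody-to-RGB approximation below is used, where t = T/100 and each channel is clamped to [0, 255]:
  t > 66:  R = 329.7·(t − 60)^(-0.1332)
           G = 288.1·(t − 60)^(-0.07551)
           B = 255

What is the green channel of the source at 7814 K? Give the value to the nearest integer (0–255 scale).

231

t = 7814/100 = 78.14; the t > 66 branch applies.
G = 288.1·(78.14 − 60)^(-0.07551) = 288.1·18.14^(-0.07551) = 288.1·0.80345 = 231.475.
Rounded: 231.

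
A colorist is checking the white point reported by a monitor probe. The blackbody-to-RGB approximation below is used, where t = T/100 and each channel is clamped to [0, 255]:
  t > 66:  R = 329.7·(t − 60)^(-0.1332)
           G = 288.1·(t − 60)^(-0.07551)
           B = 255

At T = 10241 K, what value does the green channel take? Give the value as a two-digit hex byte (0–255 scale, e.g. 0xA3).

0xD9

t = 10241/100 = 102.41; the t > 66 branch applies.
G = 288.1·(102.41 − 60)^(-0.07551) = 288.1·42.41^(-0.07551) = 288.1·0.75355 = 217.097.
Rounded: 217; in hex, 0xD9.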